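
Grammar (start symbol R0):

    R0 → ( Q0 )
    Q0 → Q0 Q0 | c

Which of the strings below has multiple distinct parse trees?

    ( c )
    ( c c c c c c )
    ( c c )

( c ): 1 tree
( c c c c c c ): 42 trees
( c c ): 1 tree

( c c c c c c )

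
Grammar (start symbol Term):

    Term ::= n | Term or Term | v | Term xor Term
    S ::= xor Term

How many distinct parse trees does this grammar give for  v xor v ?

1

Parse trees for v xor v:
  [Term [Term v] xor [Term v]]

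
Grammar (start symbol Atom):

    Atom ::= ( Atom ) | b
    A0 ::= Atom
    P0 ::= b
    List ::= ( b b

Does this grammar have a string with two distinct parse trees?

Unambiguous

(A0, P0, List are unreachable from Atom, so their rules don't affect L(Atom).) Each string is a nest of matched brackets around a single atom. An opening bracket forces the recursive rule; an atom forces the base rule.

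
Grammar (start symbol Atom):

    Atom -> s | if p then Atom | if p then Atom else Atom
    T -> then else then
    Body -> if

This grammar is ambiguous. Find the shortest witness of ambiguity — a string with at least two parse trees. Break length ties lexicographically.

length 1: no string has ≥2 trees
length 4: no string has ≥2 trees
length 6: no string has ≥2 trees
length 7: no string has ≥2 trees
length 9: if p then if p then s else s has 2 parse trees

Two derivations of if p then if p then s else s:
  Atom ⇒ if p then Atom ⇒ if p then if p then Atom else Atom ⇒ if p then if p then s else Atom ⇒ if p then if p then s else s
  Atom ⇒ if p then Atom else Atom ⇒ if p then if p then Atom else Atom ⇒ if p then if p then s else Atom ⇒ if p then if p then s else s

if p then if p then s else s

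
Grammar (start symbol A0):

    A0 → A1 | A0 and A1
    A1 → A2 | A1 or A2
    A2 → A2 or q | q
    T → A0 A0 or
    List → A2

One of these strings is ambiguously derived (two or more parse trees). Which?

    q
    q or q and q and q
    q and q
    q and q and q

q or q and q and q

q: 1 tree
q or q and q and q: 2 trees
q and q: 1 tree
q and q and q: 1 tree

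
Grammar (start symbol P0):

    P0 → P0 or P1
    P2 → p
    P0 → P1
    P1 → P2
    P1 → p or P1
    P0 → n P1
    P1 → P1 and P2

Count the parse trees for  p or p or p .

4

Parse trees for p or p or p:
  [P0 [P0 [P1 [P2 p]]] or [P1 p or [P1 [P2 p]]]]
  [P0 [P0 [P0 [P1 [P2 p]]] or [P1 [P2 p]]] or [P1 [P2 p]]]
  [P0 [P0 [P1 p or [P1 [P2 p]]]] or [P1 [P2 p]]]
  [P0 [P1 p or [P1 p or [P1 [P2 p]]]]]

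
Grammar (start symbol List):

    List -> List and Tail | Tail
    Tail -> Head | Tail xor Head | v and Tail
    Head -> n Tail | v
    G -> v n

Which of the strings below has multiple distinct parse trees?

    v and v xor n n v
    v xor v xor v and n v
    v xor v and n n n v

v and v xor n n v

v and v xor n n v: 3 trees
v xor v xor v and n v: 1 tree
v xor v and n n n v: 1 tree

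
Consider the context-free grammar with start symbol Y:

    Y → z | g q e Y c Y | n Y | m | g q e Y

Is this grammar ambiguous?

Ambiguous

Witness: g q e g q e m c m

Derivation 1: Y ⇒ g q e Y c Y ⇒ g q e g q e Y c Y ⇒ g q e g q e m c Y ⇒ g q e g q e m c m
Derivation 2: Y ⇒ g q e Y ⇒ g q e g q e Y c Y ⇒ g q e g q e m c Y ⇒ g q e g q e m c m

Two distinct leftmost derivations for the same string.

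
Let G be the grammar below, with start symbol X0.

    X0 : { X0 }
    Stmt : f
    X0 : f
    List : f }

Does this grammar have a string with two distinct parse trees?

Only X0 is reachable from X0; ignoring the rest: Each string is a nest of matched brackets around a single atom. An opening bracket forces the recursive rule; an atom forces the base rule.

Unambiguous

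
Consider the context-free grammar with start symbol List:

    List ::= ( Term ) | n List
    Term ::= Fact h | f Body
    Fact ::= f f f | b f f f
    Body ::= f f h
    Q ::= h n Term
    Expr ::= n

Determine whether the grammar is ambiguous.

Ambiguous

Witness: ( f f f h )

Derivation 1: List ⇒ ( Term ) ⇒ ( Fact h ) ⇒ ( f f f h )
Derivation 2: List ⇒ ( Term ) ⇒ ( f Body ) ⇒ ( f f f h )

Two distinct leftmost derivations for the same string.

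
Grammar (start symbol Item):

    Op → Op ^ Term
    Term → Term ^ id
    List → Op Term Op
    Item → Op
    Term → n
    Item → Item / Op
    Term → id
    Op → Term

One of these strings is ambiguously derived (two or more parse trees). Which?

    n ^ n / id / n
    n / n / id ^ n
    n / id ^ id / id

n / id ^ id / id

n ^ n / id / n: 1 tree
n / n / id ^ n: 1 tree
n / id ^ id / id: 2 trees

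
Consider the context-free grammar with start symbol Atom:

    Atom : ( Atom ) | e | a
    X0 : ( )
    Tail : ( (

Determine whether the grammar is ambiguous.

Unambiguous

(X0, Tail are unreachable from Atom, so their rules don't affect L(Atom).) Each string is a nest of matched brackets around a single atom. An opening bracket forces the recursive rule; an atom forces the base rule.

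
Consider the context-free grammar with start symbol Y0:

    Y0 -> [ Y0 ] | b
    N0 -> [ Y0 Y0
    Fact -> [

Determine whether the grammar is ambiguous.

Unambiguous

(N0, Fact are unreachable from Y0, so their rules don't affect L(Y0).) Each string is a nest of matched brackets around a single atom. An opening bracket forces the recursive rule; an atom forces the base rule.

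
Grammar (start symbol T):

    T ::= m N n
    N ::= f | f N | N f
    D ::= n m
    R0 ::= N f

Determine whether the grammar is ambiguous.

Ambiguous

Witness: m f f n

Derivation 1: T ⇒ m N n ⇒ m f N n ⇒ m f f n
Derivation 2: T ⇒ m N n ⇒ m N f n ⇒ m f f n

Two distinct leftmost derivations for the same string.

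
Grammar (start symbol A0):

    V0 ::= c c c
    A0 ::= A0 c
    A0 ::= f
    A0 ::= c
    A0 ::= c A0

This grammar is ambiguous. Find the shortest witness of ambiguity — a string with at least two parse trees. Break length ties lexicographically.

length 1: no string has ≥2 trees
length 2: c c has 2 parse trees

Two derivations of c c:
  A0 ⇒ A0 c ⇒ c c
  A0 ⇒ c A0 ⇒ c c

c c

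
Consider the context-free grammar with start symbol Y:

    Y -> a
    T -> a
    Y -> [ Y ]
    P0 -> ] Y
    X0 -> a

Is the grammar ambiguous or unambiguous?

Only Y is reachable from Y; ignoring the rest: L(Y) is { openⁿ atom closeⁿ : n ≥ 0 }. The bracket depth fixes n, and the derivation is forced at every step.

Unambiguous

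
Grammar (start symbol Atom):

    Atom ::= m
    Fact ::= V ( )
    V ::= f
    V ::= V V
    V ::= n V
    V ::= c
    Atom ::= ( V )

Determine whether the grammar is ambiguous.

Ambiguous

Witness: ( c c c )

Derivation 1: Atom ⇒ ( V ) ⇒ ( V V ) ⇒ ( V V V ) ⇒ ( c V V ) ⇒ ( c c V ) ⇒ ( c c c )
Derivation 2: Atom ⇒ ( V ) ⇒ ( V V ) ⇒ ( c V ) ⇒ ( c V V ) ⇒ ( c c V ) ⇒ ( c c c )

Two distinct leftmost derivations for the same string.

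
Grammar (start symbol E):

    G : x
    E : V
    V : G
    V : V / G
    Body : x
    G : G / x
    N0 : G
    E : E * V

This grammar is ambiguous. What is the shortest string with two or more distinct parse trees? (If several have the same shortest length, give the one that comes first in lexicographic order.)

length 1: no string has ≥2 trees
length 3: x / x has 2 parse trees

Two derivations of x / x:
  E ⇒ V ⇒ G ⇒ G / x ⇒ x / x
  E ⇒ V ⇒ V / G ⇒ G / G ⇒ x / G ⇒ x / x

x / x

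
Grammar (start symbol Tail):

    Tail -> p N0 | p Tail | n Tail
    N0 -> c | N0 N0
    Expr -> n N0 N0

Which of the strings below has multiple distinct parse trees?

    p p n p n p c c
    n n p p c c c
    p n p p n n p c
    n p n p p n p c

p p n p n p c c: 1 tree
n n p p c c c: 2 trees
p n p p n n p c: 1 tree
n p n p p n p c: 1 tree

n n p p c c c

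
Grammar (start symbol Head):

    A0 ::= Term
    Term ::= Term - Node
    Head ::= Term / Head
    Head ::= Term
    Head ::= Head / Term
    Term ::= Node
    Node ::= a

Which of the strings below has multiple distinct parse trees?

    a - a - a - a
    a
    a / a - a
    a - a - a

a / a - a

a - a - a - a: 1 tree
a: 1 tree
a / a - a: 2 trees
a - a - a: 1 tree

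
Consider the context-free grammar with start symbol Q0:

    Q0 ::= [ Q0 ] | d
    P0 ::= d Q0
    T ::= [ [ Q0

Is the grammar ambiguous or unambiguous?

Unambiguous

(P0, T are unreachable from Q0, so their rules don't affect L(Q0).) Each string is a nest of matched brackets around a single atom. An opening bracket forces the recursive rule; an atom forces the base rule.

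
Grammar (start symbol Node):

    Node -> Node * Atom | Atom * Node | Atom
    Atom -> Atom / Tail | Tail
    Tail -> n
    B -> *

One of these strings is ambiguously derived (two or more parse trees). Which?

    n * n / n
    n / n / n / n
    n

n * n / n: 2 trees
n / n / n / n: 1 tree
n: 1 tree

n * n / n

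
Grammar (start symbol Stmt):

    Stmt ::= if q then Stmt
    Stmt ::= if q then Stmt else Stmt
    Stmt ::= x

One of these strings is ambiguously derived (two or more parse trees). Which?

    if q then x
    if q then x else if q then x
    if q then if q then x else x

if q then if q then x else x

if q then x: 1 tree
if q then x else if q then x: 1 tree
if q then if q then x else x: 2 trees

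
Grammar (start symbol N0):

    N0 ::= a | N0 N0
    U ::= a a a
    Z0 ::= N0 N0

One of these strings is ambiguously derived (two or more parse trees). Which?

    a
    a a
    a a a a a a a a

a a a a a a a a

a: 1 tree
a a: 1 tree
a a a a a a a a: 429 trees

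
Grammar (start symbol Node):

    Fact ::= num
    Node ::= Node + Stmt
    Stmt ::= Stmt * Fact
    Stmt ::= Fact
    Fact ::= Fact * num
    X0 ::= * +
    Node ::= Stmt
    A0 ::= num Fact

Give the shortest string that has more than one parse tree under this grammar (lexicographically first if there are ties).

length 1: no string has ≥2 trees
length 3: num * num has 2 parse trees

Two derivations of num * num:
  Node ⇒ Stmt ⇒ Stmt * Fact ⇒ Fact * Fact ⇒ num * Fact ⇒ num * num
  Node ⇒ Stmt ⇒ Fact ⇒ Fact * num ⇒ num * num

num * num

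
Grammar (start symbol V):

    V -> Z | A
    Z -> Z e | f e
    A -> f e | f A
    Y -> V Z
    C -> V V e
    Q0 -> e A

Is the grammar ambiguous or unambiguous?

Witness: f e

Derivation 1: V ⇒ Z ⇒ f e
Derivation 2: V ⇒ A ⇒ f e

Two distinct leftmost derivations for the same string.

Ambiguous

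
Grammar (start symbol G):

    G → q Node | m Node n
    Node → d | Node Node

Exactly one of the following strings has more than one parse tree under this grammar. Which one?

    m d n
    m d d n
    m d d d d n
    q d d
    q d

m d n: 1 tree
m d d n: 1 tree
m d d d d n: 5 trees
q d d: 1 tree
q d: 1 tree

m d d d d n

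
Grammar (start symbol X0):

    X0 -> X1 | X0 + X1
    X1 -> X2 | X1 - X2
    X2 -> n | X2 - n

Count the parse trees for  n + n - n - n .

Parse trees for n + n - n - n:
  [X0 [X0 [X1 [X2 n]]] + [X1 [X2 [X2 [X2 n] - n] - n]]]
  [X0 [X0 [X1 [X2 n]]] + [X1 [X1 [X2 n]] - [X2 [X2 n] - n]]]
  [X0 [X0 [X1 [X2 n]]] + [X1 [X1 [X2 [X2 n] - n]] - [X2 n]]]
  [X0 [X0 [X1 [X2 n]]] + [X1 [X1 [X1 [X2 n]] - [X2 n]] - [X2 n]]]

4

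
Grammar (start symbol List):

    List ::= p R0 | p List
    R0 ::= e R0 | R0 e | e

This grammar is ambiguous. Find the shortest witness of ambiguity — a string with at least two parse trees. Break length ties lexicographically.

p e e

length 2: no string has ≥2 trees
length 3: p e e has 2 parse trees

Two derivations of p e e:
  List ⇒ p R0 ⇒ p e R0 ⇒ p e e
  List ⇒ p R0 ⇒ p R0 e ⇒ p e e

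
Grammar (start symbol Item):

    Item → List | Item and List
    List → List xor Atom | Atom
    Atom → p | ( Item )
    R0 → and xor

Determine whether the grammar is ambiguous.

Only Item, List, Atom are reachable from Item; ignoring the rest: This is a standard precedence ladder (Item over List over Atom), with each level left-recursive on its own operator ('and' at Item, 'xor' at List). That structure is LR(1), hence unambiguous.

Unambiguous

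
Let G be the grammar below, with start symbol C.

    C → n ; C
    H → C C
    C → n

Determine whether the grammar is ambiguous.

Unambiguous

Only C is reachable from C; ignoring the rest: Right-recursive list with a separator: after each atom, whether the separator follows determines the rule. One parse per string.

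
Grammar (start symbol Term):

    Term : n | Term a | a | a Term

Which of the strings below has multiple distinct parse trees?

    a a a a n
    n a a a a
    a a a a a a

a a a a n: 1 tree
n a a a a: 1 tree
a a a a a a: 32 trees

a a a a a a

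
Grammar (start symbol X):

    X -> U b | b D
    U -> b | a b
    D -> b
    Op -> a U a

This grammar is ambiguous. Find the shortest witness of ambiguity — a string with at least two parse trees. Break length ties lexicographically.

b b

length 2: b b has 2 parse trees

Two derivations of b b:
  X ⇒ U b ⇒ b b
  X ⇒ b D ⇒ b b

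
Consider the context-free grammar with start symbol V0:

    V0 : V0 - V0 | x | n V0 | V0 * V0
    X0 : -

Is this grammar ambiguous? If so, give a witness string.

Witness: n x * x

Derivation 1: V0 ⇒ n V0 ⇒ n V0 * V0 ⇒ n x * V0 ⇒ n x * x
Derivation 2: V0 ⇒ V0 * V0 ⇒ n V0 * V0 ⇒ n x * V0 ⇒ n x * x

Two distinct leftmost derivations for the same string.

Ambiguous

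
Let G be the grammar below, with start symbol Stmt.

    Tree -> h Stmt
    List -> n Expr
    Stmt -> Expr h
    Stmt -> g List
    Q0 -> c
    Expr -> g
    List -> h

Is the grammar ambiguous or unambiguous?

Ambiguous

Witness: g h

Derivation 1: Stmt ⇒ Expr h ⇒ g h
Derivation 2: Stmt ⇒ g List ⇒ g h

Two distinct leftmost derivations for the same string.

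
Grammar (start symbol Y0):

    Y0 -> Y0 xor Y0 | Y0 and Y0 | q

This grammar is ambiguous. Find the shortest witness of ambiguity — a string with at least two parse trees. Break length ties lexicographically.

length 1: no string has ≥2 trees
length 3: no string has ≥2 trees
length 5: q and q and q has 2 parse trees

Two derivations of q and q and q:
  Y0 ⇒ Y0 and Y0 ⇒ Y0 and Y0 and Y0 ⇒ q and Y0 and Y0 ⇒ q and q and Y0 ⇒ q and q and q
  Y0 ⇒ Y0 and Y0 ⇒ q and Y0 ⇒ q and Y0 and Y0 ⇒ q and q and Y0 ⇒ q and q and q

q and q and q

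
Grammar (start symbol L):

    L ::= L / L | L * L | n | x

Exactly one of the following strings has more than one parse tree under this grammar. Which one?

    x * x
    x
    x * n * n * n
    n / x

x * n * n * n

x * x: 1 tree
x: 1 tree
x * n * n * n: 5 trees
n / x: 1 tree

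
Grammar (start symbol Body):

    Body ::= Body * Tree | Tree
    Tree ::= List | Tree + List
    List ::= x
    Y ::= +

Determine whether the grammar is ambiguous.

Unambiguous

Only Body, Tree, List are reachable from Body; ignoring the rest: This is a standard precedence ladder (Body over Tree over List), with each level left-recursive on its own operator ('*' at Body, '+' at Tree). That structure is LR(1), hence unambiguous.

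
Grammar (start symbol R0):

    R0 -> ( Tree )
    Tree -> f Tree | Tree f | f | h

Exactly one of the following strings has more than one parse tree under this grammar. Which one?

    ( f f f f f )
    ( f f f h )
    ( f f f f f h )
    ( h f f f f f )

( f f f f f ): 16 trees
( f f f h ): 1 tree
( f f f f f h ): 1 tree
( h f f f f f ): 1 tree

( f f f f f )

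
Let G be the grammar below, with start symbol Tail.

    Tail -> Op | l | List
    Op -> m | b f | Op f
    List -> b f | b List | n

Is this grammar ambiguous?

Witness: b f

Derivation 1: Tail ⇒ Op ⇒ b f
Derivation 2: Tail ⇒ List ⇒ b f

Two distinct leftmost derivations for the same string.

Ambiguous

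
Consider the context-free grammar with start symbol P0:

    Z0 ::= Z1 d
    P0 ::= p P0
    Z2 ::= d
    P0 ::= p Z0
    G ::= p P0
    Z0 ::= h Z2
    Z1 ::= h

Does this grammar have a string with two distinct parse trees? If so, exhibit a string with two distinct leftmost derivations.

Ambiguous

Witness: p h d

Derivation 1: P0 ⇒ p Z0 ⇒ p Z1 d ⇒ p h d
Derivation 2: P0 ⇒ p Z0 ⇒ p h Z2 ⇒ p h d

Two distinct leftmost derivations for the same string.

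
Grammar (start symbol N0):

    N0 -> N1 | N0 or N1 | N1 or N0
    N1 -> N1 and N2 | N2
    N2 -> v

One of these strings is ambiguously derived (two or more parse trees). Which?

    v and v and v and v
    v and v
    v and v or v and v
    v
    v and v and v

v and v and v and v: 1 tree
v and v: 1 tree
v and v or v and v: 2 trees
v: 1 tree
v and v and v: 1 tree

v and v or v and v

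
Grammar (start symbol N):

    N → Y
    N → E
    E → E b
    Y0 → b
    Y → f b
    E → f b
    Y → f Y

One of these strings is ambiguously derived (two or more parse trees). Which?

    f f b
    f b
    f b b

f f b: 1 tree
f b: 2 trees
f b b: 1 tree

f b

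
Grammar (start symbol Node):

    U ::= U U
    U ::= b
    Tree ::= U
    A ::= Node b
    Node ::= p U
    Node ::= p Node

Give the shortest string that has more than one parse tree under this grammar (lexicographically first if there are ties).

p b b b

length 2: no string has ≥2 trees
length 3: no string has ≥2 trees
length 4: p b b b has 2 parse trees

Two derivations of p b b b:
  Node ⇒ p U ⇒ p U U ⇒ p U U U ⇒ p b U U ⇒ p b b U ⇒ p b b b
  Node ⇒ p U ⇒ p U U ⇒ p b U ⇒ p b U U ⇒ p b b U ⇒ p b b b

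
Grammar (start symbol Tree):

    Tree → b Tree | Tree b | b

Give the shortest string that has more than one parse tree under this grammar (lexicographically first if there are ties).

length 1: no string has ≥2 trees
length 2: b b has 2 parse trees

Two derivations of b b:
  Tree ⇒ b Tree ⇒ b b
  Tree ⇒ Tree b ⇒ b b

b b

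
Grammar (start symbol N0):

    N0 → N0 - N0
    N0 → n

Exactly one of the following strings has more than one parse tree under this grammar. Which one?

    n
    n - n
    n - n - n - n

n - n - n - n

n: 1 tree
n - n: 1 tree
n - n - n - n: 5 trees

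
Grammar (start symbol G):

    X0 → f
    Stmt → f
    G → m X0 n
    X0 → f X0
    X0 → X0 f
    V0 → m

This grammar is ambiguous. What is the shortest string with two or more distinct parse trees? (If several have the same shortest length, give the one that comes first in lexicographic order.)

m f f n

length 3: no string has ≥2 trees
length 4: m f f n has 2 parse trees

Two derivations of m f f n:
  G ⇒ m X0 n ⇒ m f X0 n ⇒ m f f n
  G ⇒ m X0 n ⇒ m X0 f n ⇒ m f f n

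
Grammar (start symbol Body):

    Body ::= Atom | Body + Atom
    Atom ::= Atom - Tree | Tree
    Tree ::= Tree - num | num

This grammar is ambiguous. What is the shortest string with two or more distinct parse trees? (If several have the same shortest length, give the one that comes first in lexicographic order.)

num - num

length 1: no string has ≥2 trees
length 3: num - num has 2 parse trees

Two derivations of num - num:
  Body ⇒ Atom ⇒ Atom - Tree ⇒ Tree - Tree ⇒ num - Tree ⇒ num - num
  Body ⇒ Atom ⇒ Tree ⇒ Tree - num ⇒ num - num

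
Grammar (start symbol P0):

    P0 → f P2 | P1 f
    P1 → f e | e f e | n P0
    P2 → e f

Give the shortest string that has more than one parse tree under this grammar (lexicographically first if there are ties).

f e f

length 3: f e f has 2 parse trees

Two derivations of f e f:
  P0 ⇒ f P2 ⇒ f e f
  P0 ⇒ P1 f ⇒ f e f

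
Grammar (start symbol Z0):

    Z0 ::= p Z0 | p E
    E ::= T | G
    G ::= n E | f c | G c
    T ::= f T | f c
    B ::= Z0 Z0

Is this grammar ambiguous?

Ambiguous

Witness: p f c

Derivation 1: Z0 ⇒ p E ⇒ p T ⇒ p f c
Derivation 2: Z0 ⇒ p E ⇒ p G ⇒ p f c

Two distinct leftmost derivations for the same string.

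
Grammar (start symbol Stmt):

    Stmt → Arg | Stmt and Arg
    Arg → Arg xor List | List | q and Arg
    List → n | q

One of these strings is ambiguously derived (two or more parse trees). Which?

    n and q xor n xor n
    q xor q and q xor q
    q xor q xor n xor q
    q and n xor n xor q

q and n xor n xor q

n and q xor n xor n: 1 tree
q xor q and q xor q: 1 tree
q xor q xor n xor q: 1 tree
q and n xor n xor q: 4 trees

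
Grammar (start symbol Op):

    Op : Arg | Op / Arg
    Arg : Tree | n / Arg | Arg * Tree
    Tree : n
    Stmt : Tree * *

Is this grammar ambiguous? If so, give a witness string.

Ambiguous

Witness: n / n

Derivation 1: Op ⇒ Arg ⇒ n / Arg ⇒ n / Tree ⇒ n / n
Derivation 2: Op ⇒ Op / Arg ⇒ Arg / Arg ⇒ Tree / Arg ⇒ n / Arg ⇒ n / Tree ⇒ n / n

Two distinct leftmost derivations for the same string.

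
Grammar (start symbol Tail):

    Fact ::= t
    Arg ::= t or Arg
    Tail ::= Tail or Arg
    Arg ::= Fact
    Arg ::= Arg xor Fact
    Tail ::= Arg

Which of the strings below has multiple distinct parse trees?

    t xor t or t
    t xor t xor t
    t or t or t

t or t or t

t xor t or t: 1 tree
t xor t xor t: 1 tree
t or t or t: 4 trees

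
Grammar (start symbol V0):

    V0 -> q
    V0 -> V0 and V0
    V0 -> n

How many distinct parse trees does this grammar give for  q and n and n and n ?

5

Parse trees for q and n and n and n:
  [V0 [V0 q] and [V0 [V0 n] and [V0 [V0 n] and [V0 n]]]]
  [V0 [V0 q] and [V0 [V0 [V0 n] and [V0 n]] and [V0 n]]]
  [V0 [V0 [V0 q] and [V0 n]] and [V0 [V0 n] and [V0 n]]]
  [V0 [V0 [V0 q] and [V0 [V0 n] and [V0 n]]] and [V0 n]]
  [V0 [V0 [V0 [V0 q] and [V0 n]] and [V0 n]] and [V0 n]]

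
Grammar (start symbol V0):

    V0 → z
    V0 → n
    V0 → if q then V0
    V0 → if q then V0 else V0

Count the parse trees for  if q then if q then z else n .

Parse trees for if q then if q then z else n:
  [V0 if q then [V0 if q then [V0 z] else [V0 n]]]
  [V0 if q then [V0 if q then [V0 z]] else [V0 n]]

2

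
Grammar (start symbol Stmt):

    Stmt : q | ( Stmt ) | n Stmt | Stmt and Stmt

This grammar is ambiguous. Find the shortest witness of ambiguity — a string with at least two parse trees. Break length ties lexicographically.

length 1: no string has ≥2 trees
length 2: no string has ≥2 trees
length 3: no string has ≥2 trees
length 4: n q and q has 2 parse trees

Two derivations of n q and q:
  Stmt ⇒ n Stmt ⇒ n Stmt and Stmt ⇒ n q and Stmt ⇒ n q and q
  Stmt ⇒ Stmt and Stmt ⇒ n Stmt and Stmt ⇒ n q and Stmt ⇒ n q and q

n q and q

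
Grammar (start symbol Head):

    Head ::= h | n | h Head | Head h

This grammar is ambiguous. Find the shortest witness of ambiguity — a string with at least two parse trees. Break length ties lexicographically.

h h

length 1: no string has ≥2 trees
length 2: h h has 2 parse trees

Two derivations of h h:
  Head ⇒ h Head ⇒ h h
  Head ⇒ Head h ⇒ h h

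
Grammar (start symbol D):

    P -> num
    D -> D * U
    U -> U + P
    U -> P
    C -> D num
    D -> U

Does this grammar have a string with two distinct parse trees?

Only D, U, P are reachable from D; ignoring the rest: This is a standard precedence ladder (D over U over P), with each level left-recursive on its own operator ('*' at D, '+' at U). That structure is LR(1), hence unambiguous.

Unambiguous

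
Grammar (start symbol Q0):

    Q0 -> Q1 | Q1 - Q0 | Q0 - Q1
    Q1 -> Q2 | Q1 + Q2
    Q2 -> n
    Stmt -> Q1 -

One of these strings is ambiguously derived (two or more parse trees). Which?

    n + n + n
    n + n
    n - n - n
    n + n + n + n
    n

n - n - n

n + n + n: 1 tree
n + n: 1 tree
n - n - n: 4 trees
n + n + n + n: 1 tree
n: 1 tree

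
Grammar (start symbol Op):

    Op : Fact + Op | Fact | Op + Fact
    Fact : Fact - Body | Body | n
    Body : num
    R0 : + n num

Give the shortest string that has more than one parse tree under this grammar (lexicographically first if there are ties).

n + n

length 1: no string has ≥2 trees
length 3: n + n has 2 parse trees

Two derivations of n + n:
  Op ⇒ Fact + Op ⇒ n + Op ⇒ n + Fact ⇒ n + n
  Op ⇒ Op + Fact ⇒ Fact + Fact ⇒ n + Fact ⇒ n + n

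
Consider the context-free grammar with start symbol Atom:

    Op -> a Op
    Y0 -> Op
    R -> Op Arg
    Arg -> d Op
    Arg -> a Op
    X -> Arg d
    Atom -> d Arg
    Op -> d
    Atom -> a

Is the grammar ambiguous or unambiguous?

(R, X, Y0 are unreachable from Atom, so their rules don't affect L(Atom).) The reachable rules are right-linear with at most one rule per (nonterminal, next-terminal) pair. Each input token forces the next rule, so parsing is deterministic.

Unambiguous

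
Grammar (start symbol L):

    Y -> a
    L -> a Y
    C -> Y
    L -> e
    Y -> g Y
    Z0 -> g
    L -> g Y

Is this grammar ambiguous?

Unambiguous

Only L, Y are reachable from L; ignoring the rest: The reachable rules are right-linear with at most one rule per (nonterminal, next-terminal) pair. Each input token forces the next rule, so parsing is deterministic.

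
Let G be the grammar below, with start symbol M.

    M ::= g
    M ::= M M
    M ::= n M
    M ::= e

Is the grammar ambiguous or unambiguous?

Ambiguous

Witness: e e e

Derivation 1: M ⇒ M M ⇒ M M M ⇒ e M M ⇒ e e M ⇒ e e e
Derivation 2: M ⇒ M M ⇒ e M ⇒ e M M ⇒ e e M ⇒ e e e

Two distinct leftmost derivations for the same string.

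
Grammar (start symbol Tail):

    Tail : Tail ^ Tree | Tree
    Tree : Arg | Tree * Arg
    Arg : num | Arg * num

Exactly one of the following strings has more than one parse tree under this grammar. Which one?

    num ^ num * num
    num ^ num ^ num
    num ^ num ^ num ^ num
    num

num ^ num * num: 2 trees
num ^ num ^ num: 1 tree
num ^ num ^ num ^ num: 1 tree
num: 1 tree

num ^ num * num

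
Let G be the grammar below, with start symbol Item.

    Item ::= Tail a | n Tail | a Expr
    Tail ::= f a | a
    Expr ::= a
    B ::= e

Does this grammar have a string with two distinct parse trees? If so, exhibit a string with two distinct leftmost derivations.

Witness: a a

Derivation 1: Item ⇒ Tail a ⇒ a a
Derivation 2: Item ⇒ a Expr ⇒ a a

Two distinct leftmost derivations for the same string.

Ambiguous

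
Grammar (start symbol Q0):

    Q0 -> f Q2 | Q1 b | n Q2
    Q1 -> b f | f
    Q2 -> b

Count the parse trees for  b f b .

1

Parse trees for b f b:
  [Q0 [Q1 b f] b]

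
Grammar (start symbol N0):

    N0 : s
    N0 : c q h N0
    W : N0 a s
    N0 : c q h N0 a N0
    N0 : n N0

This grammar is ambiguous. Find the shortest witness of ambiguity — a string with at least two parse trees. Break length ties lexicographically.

c q h c q h s a s

length 1: no string has ≥2 trees
length 2: no string has ≥2 trees
length 3: no string has ≥2 trees
length 4: no string has ≥2 trees
length 5: no string has ≥2 trees
length 6: no string has ≥2 trees
length 7: no string has ≥2 trees
length 8: no string has ≥2 trees
length 9: c q h c q h s a s has 2 parse trees

Two derivations of c q h c q h s a s:
  N0 ⇒ c q h N0 ⇒ c q h c q h N0 a N0 ⇒ c q h c q h s a N0 ⇒ c q h c q h s a s
  N0 ⇒ c q h N0 a N0 ⇒ c q h c q h N0 a N0 ⇒ c q h c q h s a N0 ⇒ c q h c q h s a s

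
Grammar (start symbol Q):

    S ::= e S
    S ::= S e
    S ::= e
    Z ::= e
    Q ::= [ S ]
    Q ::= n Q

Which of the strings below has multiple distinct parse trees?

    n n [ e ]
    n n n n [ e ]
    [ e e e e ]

n n [ e ]: 1 tree
n n n n [ e ]: 1 tree
[ e e e e ]: 8 trees

[ e e e e ]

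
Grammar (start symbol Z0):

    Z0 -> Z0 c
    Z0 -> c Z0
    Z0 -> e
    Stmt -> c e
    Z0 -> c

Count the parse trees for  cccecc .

10

Parse trees for cccecc (showing first 6 of 10):
  [Z0 [Z0 [Z0 c [Z0 c [Z0 c [Z0 e]]]] c] c]
  [Z0 [Z0 c [Z0 [Z0 c [Z0 c [Z0 e]]] c]] c]
  [Z0 [Z0 c [Z0 c [Z0 [Z0 c [Z0 e]] c]]] c]
  [Z0 [Z0 c [Z0 c [Z0 c [Z0 [Z0 e] c]]]] c]
  [Z0 c [Z0 [Z0 [Z0 c [Z0 c [Z0 e]]] c] c]]
  [Z0 c [Z0 [Z0 c [Z0 [Z0 c [Z0 e]] c]] c]]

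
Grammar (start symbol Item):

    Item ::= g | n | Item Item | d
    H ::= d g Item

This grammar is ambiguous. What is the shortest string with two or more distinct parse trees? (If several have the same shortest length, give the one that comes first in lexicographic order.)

length 1: no string has ≥2 trees
length 2: no string has ≥2 trees
length 3: d d d has 2 parse trees

Two derivations of d d d:
  Item ⇒ Item Item ⇒ Item Item Item ⇒ d Item Item ⇒ d d Item ⇒ d d d
  Item ⇒ Item Item ⇒ d Item ⇒ d Item Item ⇒ d d Item ⇒ d d d

d d d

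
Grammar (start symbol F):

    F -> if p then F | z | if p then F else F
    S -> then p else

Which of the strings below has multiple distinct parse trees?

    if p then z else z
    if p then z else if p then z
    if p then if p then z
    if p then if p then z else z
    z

if p then if p then z else z

if p then z else z: 1 tree
if p then z else if p then z: 1 tree
if p then if p then z: 1 tree
if p then if p then z else z: 2 trees
z: 1 tree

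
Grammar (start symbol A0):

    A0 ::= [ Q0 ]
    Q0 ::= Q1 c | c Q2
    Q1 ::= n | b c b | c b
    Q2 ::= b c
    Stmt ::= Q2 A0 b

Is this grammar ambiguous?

Witness: [ c b c ]

Derivation 1: A0 ⇒ [ Q0 ] ⇒ [ Q1 c ] ⇒ [ c b c ]
Derivation 2: A0 ⇒ [ Q0 ] ⇒ [ c Q2 ] ⇒ [ c b c ]

Two distinct leftmost derivations for the same string.

Ambiguous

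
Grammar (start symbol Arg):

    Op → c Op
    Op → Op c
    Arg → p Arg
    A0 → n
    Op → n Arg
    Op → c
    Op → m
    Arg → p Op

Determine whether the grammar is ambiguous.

Witness: p c c

Derivation 1: Arg ⇒ p Op ⇒ p c Op ⇒ p c c
Derivation 2: Arg ⇒ p Op ⇒ p Op c ⇒ p c c

Two distinct leftmost derivations for the same string.

Ambiguous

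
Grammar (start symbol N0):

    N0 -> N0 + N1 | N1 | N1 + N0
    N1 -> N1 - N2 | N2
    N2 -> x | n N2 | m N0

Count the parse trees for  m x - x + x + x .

Parse trees for m x - x + x + x (showing first 6 of 16):
  [N0 [N0 [N0 [N1 [N1 [N2 m [N0 [N1 [N2 x]]]]] - [N2 x]]] + [N1 [N2 x]]] + [N1 [N2 x]]]
  [N0 [N0 [N0 [N1 [N2 m [N0 [N1 [N1 [N2 x]] - [N2 x]]]]]] + [N1 [N2 x]]] + [N1 [N2 x]]]
  [N0 [N0 [N1 [N2 m [N0 [N0 [N1 [N1 [N2 x]] - [N2 x]]] + [N1 [N2 x]]]]]] + [N1 [N2 x]]]
  [N0 [N0 [N1 [N2 m [N0 [N1 [N1 [N2 x]] - [N2 x]] + [N0 [N1 [N2 x]]]]]]] + [N1 [N2 x]]]
  [N0 [N0 [N1 [N1 [N2 m [N0 [N1 [N2 x]]]]] - [N2 x]] + [N0 [N1 [N2 x]]]] + [N1 [N2 x]]]
  [N0 [N0 [N1 [N2 m [N0 [N1 [N1 [N2 x]] - [N2 x]]]]] + [N0 [N1 [N2 x]]]] + [N1 [N2 x]]]

16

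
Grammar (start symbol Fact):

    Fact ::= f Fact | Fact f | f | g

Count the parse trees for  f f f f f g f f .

21

Parse trees for f f f f f g f f (showing first 6 of 21):
  [Fact f [Fact f [Fact f [Fact f [Fact f [Fact [Fact [Fact g] f] f]]]]]]
  [Fact f [Fact f [Fact f [Fact f [Fact [Fact f [Fact [Fact g] f]] f]]]]]
  [Fact f [Fact f [Fact f [Fact f [Fact [Fact [Fact f [Fact g]] f] f]]]]]
  [Fact f [Fact f [Fact f [Fact [Fact f [Fact f [Fact [Fact g] f]]] f]]]]
  [Fact f [Fact f [Fact f [Fact [Fact f [Fact [Fact f [Fact g]] f]] f]]]]
  [Fact f [Fact f [Fact f [Fact [Fact [Fact f [Fact f [Fact g]]] f] f]]]]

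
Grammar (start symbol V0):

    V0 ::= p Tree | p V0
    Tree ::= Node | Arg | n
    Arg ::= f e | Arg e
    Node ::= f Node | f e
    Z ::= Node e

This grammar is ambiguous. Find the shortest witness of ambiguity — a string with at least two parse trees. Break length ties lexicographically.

length 2: no string has ≥2 trees
length 3: p f e has 2 parse trees

Two derivations of p f e:
  V0 ⇒ p Tree ⇒ p Node ⇒ p f e
  V0 ⇒ p Tree ⇒ p Arg ⇒ p f e

p f e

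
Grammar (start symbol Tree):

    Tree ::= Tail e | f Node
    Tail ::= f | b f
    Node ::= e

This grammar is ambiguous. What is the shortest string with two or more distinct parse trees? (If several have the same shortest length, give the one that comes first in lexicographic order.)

length 2: f e has 2 parse trees

Two derivations of f e:
  Tree ⇒ Tail e ⇒ f e
  Tree ⇒ f Node ⇒ f e

f e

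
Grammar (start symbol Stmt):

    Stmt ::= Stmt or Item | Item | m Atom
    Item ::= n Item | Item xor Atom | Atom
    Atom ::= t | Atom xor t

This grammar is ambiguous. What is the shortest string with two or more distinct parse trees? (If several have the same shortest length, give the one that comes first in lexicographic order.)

length 1: no string has ≥2 trees
length 2: no string has ≥2 trees
length 3: t xor t has 2 parse trees

Two derivations of t xor t:
  Stmt ⇒ Item ⇒ Item xor Atom ⇒ Atom xor Atom ⇒ t xor Atom ⇒ t xor t
  Stmt ⇒ Item ⇒ Atom ⇒ Atom xor t ⇒ t xor t

t xor t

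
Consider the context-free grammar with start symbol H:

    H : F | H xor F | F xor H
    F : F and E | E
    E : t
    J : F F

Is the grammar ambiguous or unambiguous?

Witness: t xor t

Derivation 1: H ⇒ H xor F ⇒ F xor F ⇒ E xor F ⇒ t xor F ⇒ t xor E ⇒ t xor t
Derivation 2: H ⇒ F xor H ⇒ E xor H ⇒ t xor H ⇒ t xor F ⇒ t xor E ⇒ t xor t

Two distinct leftmost derivations for the same string.

Ambiguous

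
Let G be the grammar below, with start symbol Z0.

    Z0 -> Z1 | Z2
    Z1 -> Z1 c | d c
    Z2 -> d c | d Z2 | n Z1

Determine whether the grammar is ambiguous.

Witness: d c

Derivation 1: Z0 ⇒ Z1 ⇒ d c
Derivation 2: Z0 ⇒ Z2 ⇒ d c

Two distinct leftmost derivations for the same string.

Ambiguous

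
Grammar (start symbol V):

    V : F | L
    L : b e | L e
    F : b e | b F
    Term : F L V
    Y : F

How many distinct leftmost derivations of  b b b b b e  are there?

Parse trees for b b b b b e:
  [V [F b [F b [F b [F b [F b e]]]]]]

1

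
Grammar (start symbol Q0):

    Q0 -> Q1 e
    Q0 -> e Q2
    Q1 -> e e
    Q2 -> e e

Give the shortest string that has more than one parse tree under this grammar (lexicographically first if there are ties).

e e e

length 3: e e e has 2 parse trees

Two derivations of e e e:
  Q0 ⇒ Q1 e ⇒ e e e
  Q0 ⇒ e Q2 ⇒ e e e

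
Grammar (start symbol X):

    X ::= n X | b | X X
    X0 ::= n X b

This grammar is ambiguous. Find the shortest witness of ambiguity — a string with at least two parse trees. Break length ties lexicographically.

length 1: no string has ≥2 trees
length 2: no string has ≥2 trees
length 3: b b b has 2 parse trees

Two derivations of b b b:
  X ⇒ X X ⇒ b X ⇒ b X X ⇒ b b X ⇒ b b b
  X ⇒ X X ⇒ X X X ⇒ b X X ⇒ b b X ⇒ b b b

b b b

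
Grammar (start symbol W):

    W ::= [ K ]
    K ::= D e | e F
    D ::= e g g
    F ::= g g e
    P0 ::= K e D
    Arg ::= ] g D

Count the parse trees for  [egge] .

2

Parse trees for [egge]:
  [W [ [K [D e g g] e] ]]
  [W [ [K e [F g g e]] ]]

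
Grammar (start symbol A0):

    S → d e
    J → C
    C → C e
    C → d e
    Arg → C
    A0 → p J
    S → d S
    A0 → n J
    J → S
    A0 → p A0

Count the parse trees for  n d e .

Parse trees for n d e:
  [A0 n [J [C d e]]]
  [A0 n [J [S d e]]]

2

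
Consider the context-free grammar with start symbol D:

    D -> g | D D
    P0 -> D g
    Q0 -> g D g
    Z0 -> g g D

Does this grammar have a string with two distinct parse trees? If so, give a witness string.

Witness: g g g

Derivation 1: D ⇒ D D ⇒ g D ⇒ g D D ⇒ g g D ⇒ g g g
Derivation 2: D ⇒ D D ⇒ D D D ⇒ g D D ⇒ g g D ⇒ g g g

Two distinct leftmost derivations for the same string.

Ambiguous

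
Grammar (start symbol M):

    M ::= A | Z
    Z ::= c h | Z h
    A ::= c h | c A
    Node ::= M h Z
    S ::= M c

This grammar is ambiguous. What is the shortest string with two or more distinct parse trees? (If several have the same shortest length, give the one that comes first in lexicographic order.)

c h

length 2: c h has 2 parse trees

Two derivations of c h:
  M ⇒ A ⇒ c h
  M ⇒ Z ⇒ c h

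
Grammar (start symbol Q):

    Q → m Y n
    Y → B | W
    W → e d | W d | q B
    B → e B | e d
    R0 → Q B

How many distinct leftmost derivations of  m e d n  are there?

Parse trees for m e d n:
  [Q m [Y [B e d]] n]
  [Q m [Y [W e d]] n]

2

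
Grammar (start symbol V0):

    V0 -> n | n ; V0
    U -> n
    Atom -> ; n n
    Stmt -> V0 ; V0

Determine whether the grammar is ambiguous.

Unambiguous

(U, Atom, Stmt are unreachable from V0, so their rules don't affect L(V0).) The reachable grammar is A → atom sep A | atom. Each atom is followed by either the separator (recurse) or end-of-string (stop) — no choice point.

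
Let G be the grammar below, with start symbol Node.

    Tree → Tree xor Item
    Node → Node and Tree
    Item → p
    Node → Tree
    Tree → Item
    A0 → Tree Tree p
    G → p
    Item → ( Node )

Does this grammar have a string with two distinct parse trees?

(A0, G are unreachable from Node, so their rules don't affect L(Node).) Node → Node and Tree | Tree  ;  Tree → Tree xor Item | Item  — a left-associative chain with Item at the bottom. Each string factors uniquely by precedence.

Unambiguous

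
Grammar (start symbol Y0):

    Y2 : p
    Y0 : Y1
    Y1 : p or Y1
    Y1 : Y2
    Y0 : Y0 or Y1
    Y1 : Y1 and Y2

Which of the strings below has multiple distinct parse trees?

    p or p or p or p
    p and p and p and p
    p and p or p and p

p or p or p or p: 8 trees
p and p and p and p: 1 tree
p and p or p and p: 1 tree

p or p or p or p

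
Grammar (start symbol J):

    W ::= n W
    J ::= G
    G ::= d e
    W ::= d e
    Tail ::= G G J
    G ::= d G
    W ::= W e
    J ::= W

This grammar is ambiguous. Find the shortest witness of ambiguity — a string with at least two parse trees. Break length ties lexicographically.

d e

length 2: d e has 2 parse trees

Two derivations of d e:
  J ⇒ G ⇒ d e
  J ⇒ W ⇒ d e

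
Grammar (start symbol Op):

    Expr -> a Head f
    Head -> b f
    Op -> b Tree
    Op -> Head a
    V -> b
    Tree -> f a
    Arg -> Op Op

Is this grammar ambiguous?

Witness: b f a

Derivation 1: Op ⇒ b Tree ⇒ b f a
Derivation 2: Op ⇒ Head a ⇒ b f a

Two distinct leftmost derivations for the same string.

Ambiguous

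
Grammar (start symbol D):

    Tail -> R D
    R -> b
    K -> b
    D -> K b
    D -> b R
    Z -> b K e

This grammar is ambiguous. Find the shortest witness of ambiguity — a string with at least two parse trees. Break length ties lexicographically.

b b

length 2: b b has 2 parse trees

Two derivations of b b:
  D ⇒ K b ⇒ b b
  D ⇒ b R ⇒ b b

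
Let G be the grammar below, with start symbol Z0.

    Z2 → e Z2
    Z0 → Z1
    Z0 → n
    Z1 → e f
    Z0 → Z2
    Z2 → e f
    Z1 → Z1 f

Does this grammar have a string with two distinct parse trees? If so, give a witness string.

Ambiguous

Witness: e f

Derivation 1: Z0 ⇒ Z1 ⇒ e f
Derivation 2: Z0 ⇒ Z2 ⇒ e f

Two distinct leftmost derivations for the same string.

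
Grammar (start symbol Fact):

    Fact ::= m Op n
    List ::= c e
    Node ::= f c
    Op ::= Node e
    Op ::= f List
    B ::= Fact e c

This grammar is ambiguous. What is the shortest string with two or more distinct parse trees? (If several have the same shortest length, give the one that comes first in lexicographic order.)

length 5: m f c e n has 2 parse trees

Two derivations of m f c e n:
  Fact ⇒ m Op n ⇒ m Node e n ⇒ m f c e n
  Fact ⇒ m Op n ⇒ m f List n ⇒ m f c e n

m f c e n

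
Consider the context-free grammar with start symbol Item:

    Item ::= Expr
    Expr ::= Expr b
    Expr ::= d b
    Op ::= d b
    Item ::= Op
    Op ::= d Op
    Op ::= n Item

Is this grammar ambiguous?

Ambiguous

Witness: d b

Derivation 1: Item ⇒ Expr ⇒ d b
Derivation 2: Item ⇒ Op ⇒ d b

Two distinct leftmost derivations for the same string.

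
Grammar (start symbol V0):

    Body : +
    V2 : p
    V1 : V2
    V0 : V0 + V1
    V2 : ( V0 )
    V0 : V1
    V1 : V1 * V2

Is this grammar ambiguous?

Only V0, V1, V2 are reachable from V0; ignoring the rest: This is a standard precedence ladder (V0 over V1 over V2), with each level left-recursive on its own operator ('+' at V0, '*' at V1). That structure is LR(1), hence unambiguous.

Unambiguous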